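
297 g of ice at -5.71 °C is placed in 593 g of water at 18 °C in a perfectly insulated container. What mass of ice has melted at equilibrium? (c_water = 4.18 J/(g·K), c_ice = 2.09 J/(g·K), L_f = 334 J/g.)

Water can give up m c ΔT = 593·4.18·18 = 44617 J before reaching 0 °C.
Warming the ice to 0 °C takes 297·2.09·5.71 = 3544.4 J, leaving 41073 J for melting.
Fully melting the ice requires m_ice L_f = 297·334 = 99198 J.
That's not enough to melt it all — equilibrium is at 0 °C with ice remaining.
m_melt = 41073 / L_f = 123 g.

m_melted ≈ 123 g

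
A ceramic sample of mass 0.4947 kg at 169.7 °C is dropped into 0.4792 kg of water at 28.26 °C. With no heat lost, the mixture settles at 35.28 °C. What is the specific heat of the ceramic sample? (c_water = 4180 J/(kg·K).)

c ≈ 211 J/(kg·K)

Conservation of energy gives ΣQ = 0:
0.4947·c·(35.28 − 169.7) + 0.4792·4180·(35.28 − 28.26) = 0
-66.5 c = -14061
c = -14061/-66.5 ≈ 211.5 J/(kg·K)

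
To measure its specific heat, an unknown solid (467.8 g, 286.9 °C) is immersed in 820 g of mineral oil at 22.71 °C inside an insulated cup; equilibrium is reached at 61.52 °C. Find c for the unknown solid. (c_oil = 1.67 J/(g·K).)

c ≈ 0.504 J/(g·K)

Conservation of energy gives ΣQ = 0:
467.8×c×(61.52 − 286.9) + 820×1.67×(61.52 − 22.71) = 0
-105433 c = -53146
c = -53146/-105433 ≈ 0.5041 J/(g·K)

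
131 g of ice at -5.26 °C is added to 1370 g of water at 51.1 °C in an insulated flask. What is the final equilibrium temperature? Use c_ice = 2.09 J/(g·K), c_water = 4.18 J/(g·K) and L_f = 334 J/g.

Energy conservation, ΣQ = 0:
warm ice to 0 °C: 131·2.09·(0 − (-5.26)) = 1440.1; fusion: m_ice L_f = 131·334 = 43754; meltwater 0→T: 131·4.18·T = 547.58 T; water: 5726.6(T − 51.1)
6274.2 T = 292629 − 45194 = 247435
T ≈ 39.44 °C — above 0 °C, consistent with complete melting.

T_f ≈ 39.4 °C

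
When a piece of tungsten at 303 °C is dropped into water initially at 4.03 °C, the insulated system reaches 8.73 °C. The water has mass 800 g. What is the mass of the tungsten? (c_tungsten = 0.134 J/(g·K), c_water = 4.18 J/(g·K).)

Taking heat into each body as positive, Σ m c ΔT = 0:
m·0.134·(8.73 − 303) + 800·4.18·(8.73 − 4.03) = 0
-39.43 m = -15717
m = -15717/-39.43 ≈ 398.6 g

m ≈ 399 g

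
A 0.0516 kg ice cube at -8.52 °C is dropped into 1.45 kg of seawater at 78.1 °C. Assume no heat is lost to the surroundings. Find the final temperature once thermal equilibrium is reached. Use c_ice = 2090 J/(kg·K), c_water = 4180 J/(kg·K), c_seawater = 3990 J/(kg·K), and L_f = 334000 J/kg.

T_f ≈ 72.3 °C

Heat gained plus heat lost sum to zero:
warm ice to 0 °C: 0.0516×2090×(0 − (-8.52)) = 918.83; fusion: m_ice L_f = 0.0516×334000 = 17234; meltwater 0→T: 0.0516×4180×T = 215.69 T; seawater cools: 1.45×3990×(T − 78.1) = 5785.5(T − 78.1)
6001.2 T = 451848 − 18153 = 433694
T ≈ 72.27 °C — above 0 °C, consistent with complete melting.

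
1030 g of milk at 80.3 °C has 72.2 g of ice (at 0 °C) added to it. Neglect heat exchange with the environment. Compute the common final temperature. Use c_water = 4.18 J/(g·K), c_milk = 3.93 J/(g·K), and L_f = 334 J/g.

T_f ≈ 69.2 °C

Conservation of energy gives ΣQ = 0:
melt ice: 72.2×334 = 24115; warm the meltwater: 301.8 T; milk: 4047.9(T − 80.3)
4349.7 T = 325046 − 24115 = 300932
T ≈ 69.18 °C (positive, so assuming full melt was valid).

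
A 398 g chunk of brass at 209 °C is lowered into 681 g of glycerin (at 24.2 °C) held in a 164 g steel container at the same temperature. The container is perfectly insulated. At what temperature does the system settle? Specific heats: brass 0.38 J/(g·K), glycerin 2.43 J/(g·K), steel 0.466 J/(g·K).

T_f ≈ 39.0 °C

Net heat exchanged in the isolated system is zero:
398×0.38×(T − 209) + 681×2.43×(T − 24.2) + 164×0.466×(T − 24.2) = 0
151.24(T − 209) + 1654.8(T − 24.2) + 76.42(T − 24.2) = 0
(151.24 + 1654.8 + 76.42) T = 151.24×209 + 1654.8×24.2 + 76.42×24.2
T ≈ 39.05 °C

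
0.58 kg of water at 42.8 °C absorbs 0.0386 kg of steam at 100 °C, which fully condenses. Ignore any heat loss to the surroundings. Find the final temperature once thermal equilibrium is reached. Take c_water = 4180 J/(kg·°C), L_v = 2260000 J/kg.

Heat gained plus heat lost sum to zero:
steam→water at 100 °C releases m L_v = 0.0386·2260000 = 87236; condensed water 100 °C→T: 161.35(T − 100); original water: 2424.4(T − 42.8)
2585.7 T = 87236 + 16135 + 103764 = 207135
T ≈ 80.11 °C, under the boiling point, so the assumption holds.

T_f ≈ 80.1 °C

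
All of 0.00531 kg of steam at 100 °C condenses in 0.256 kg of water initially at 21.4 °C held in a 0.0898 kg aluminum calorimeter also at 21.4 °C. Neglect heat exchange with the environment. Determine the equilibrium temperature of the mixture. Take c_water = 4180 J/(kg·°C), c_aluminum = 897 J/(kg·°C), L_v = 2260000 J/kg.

Taking heat into each body as positive, Σ m c ΔT = 0:
latent heat released on condensation: 0.00531×2260000 = 12001; condensate cools 100→T: 0.00531×4180×(T − 100) = 22.2(T − 100); water warms: 0.256×4180×(T − 21.4) = 1070.1(T − 21.4); cup: 80.55(T − 21.4)
1172.8 T = 12001 + 2219.6 + 24623 = 38844
T ≈ 33.12 °C — below 100 °C, confirming all the steam condensed.

T_f ≈ 33.1 °C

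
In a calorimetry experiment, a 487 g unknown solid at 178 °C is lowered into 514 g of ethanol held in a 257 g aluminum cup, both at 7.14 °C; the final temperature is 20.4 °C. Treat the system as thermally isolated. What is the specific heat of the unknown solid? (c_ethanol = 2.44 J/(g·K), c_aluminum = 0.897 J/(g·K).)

Net heat exchanged in the isolated system is zero:
487·c·(20.4 − 178) + 514·2.44·(20.4 − 7.14) + 257·0.897·(20.4 − 7.14) = 0
-76751 c = -19687
c = -19687/-76751 ≈ 0.2565 J/(g·K)

c ≈ 0.257 J/(g·K)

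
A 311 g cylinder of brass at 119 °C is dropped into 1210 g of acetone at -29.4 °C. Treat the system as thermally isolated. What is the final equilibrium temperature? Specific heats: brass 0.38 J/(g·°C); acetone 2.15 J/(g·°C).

T_f ≈ -23.0 °C

T_f is the heat-capacity-weighted average of the initial temperatures:
T_f = (118.18×119 + 2601.5×(-29.4)) / (118.18 + 2601.5)
    = -62421 / 2719.7 ≈ -22.95 °C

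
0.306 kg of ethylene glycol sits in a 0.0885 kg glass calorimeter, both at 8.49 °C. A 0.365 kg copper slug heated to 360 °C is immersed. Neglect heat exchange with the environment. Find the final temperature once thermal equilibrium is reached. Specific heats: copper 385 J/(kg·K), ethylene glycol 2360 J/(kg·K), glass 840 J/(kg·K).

T_f ≈ 61.2 °C

T_f is the heat-capacity-weighted average of the initial temperatures:
T_f = (140.53×360 + 722.16×8.49 + 74.34×8.49) / (140.53 + 722.16 + 74.34)
    = 57351 / 937.02 ≈ 61.21 °C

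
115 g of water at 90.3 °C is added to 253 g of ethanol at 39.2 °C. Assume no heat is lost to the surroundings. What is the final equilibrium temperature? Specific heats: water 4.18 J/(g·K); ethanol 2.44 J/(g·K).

Conservation of energy gives ΣQ = 0:
115*4.18*(T − 90.3) + 253*2.44*(T − 39.2) = 0
480.7(T − 90.3) + 617.32(T − 39.2) = 0
1098 T = 67606
T = 67606/1098 ≈ 61.57 °C

T_f ≈ 61.6 °C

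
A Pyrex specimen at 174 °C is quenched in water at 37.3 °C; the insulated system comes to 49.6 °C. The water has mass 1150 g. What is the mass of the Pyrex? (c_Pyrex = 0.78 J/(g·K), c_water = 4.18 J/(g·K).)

Let T be the final temperature. ΣQ_i = 0:
m·0.78·(49.6 − 174) + 1150·4.18·(49.6 − 37.3) = 0
-97.03 m = -59126
m = -59126/-97.03 ≈ 609.3 g

m ≈ 609 g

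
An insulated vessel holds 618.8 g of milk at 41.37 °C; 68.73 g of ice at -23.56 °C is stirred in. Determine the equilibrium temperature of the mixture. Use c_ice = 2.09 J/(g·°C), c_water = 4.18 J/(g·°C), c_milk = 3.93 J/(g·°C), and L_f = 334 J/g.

Energy balance with sensible and latent terms:
ice -23.56→0 °C: 68.73·2.09·23.56 = 3384.3
  latent heat to melt: 68.73·334 = 22956
  warm the meltwater: 287.29 T
  milk: 2431.9(T − 41.37)
2719.2 T = 100607 − 26340 = 74267
T ≈ 27.31 °C. Since T > 0 °C, the all-ice-melts assumption holds.

T_f ≈ 27.3 °C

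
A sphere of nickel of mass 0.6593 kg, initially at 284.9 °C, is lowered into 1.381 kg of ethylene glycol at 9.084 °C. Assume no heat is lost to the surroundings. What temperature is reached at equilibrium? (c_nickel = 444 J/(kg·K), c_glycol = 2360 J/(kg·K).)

T_f is the heat-capacity-weighted average of the initial temperatures:
T_f = (292.73·284.9 + 3259.2·9.084) / (292.73 + 3259.2)
    = 113005 / 3551.9 ≈ 31.82 °C

T_f ≈ 31.8 °C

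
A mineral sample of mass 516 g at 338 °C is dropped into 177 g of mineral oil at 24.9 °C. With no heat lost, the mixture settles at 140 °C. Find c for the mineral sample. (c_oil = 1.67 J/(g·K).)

Let T be the final temperature. ΣQ_i = 0:
516·c·(140 − 338) + 177·1.67·(140 − 24.9) = 0
-102168 c = -34022
c = -34022/-102168 ≈ 0.333 J/(g·K)

c ≈ 0.333 J/(g·K)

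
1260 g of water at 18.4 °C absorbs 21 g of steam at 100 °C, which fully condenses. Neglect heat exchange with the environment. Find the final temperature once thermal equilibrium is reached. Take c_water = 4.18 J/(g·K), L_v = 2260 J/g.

Setting the total heat transfer to zero:
condense steam: −21×2260 = −47460; condensed water 100 °C→T: 87.78(T − 100); water warms: 1260×4.18×(T − 18.4) = 5266.8(T − 18.4)
5354.6 T = 47460 + 8778 + 96909 = 153147
T ≈ 28.60 °C (< 100 °C, so full condensation is consistent).

T_f ≈ 28.6 °C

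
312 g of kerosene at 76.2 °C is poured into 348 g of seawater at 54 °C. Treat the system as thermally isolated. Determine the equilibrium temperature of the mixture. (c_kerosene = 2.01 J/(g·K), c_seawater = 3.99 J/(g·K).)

T_f ≈ 60.9 °C

Taking heat into each body as positive, Σ m c ΔT = 0:
312·2.01·(T − 76.2) + 348·3.99·(T − 54) = 0
2015.6 T = 122767
T = 122767/2015.6 ≈ 60.91 °C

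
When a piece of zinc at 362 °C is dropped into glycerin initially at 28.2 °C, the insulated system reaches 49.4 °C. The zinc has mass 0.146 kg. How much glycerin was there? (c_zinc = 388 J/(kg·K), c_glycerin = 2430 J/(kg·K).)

Conservation of energy gives ΣQ = 0:
0.146×388×(49.4 − 362) + m×2430×(49.4 − 28.2) = 0
51516 m = 17708
m = 17708/51516 ≈ 0.3437 kg

m ≈ 0.344 kg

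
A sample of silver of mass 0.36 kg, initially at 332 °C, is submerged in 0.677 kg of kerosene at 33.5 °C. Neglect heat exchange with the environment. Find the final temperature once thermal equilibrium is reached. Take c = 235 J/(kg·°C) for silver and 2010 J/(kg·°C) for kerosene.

Set heat shed by the hot body equal to heat absorbed by the cold body:
0.36*235*(332 − T) = 0.677*2010*(T − 33.5)
84.6(332 − T) = 1360.8(T − 33.5)
1445.4 T = 73673  ⇒  T ≈ 50.97 °C

T_f ≈ 51.0 °C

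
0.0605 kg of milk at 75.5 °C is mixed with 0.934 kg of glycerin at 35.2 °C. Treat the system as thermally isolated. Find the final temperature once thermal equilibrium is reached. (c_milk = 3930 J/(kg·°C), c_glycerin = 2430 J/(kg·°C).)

T_f ≈ 39.0 °C

T_f = Σ m_i c_i T_i / Σ m_i c_i:
T_f = (237.76×75.5 + 2269.6×35.2) / (237.76 + 2269.6)
    = 97842 / 2507.4 ≈ 39.02 °C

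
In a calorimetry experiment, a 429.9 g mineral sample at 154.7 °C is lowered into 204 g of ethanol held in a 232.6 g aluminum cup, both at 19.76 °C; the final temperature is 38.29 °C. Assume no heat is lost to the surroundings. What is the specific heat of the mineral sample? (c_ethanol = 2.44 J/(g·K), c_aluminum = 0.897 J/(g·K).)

Net heat exchanged in the isolated system is zero:
429.9×c×(38.29 − 154.7) + 204×2.44×(38.29 − 19.76) + 232.6×0.897×(38.29 − 19.76) = 0
-50045 c = -13090
c = -13090/-50045 ≈ 0.2616 J/(g·K)

c ≈ 0.262 J/(g·K)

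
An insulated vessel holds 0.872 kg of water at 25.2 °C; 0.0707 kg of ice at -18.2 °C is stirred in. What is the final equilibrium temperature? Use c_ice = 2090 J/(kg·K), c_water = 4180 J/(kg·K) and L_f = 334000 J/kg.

T_f ≈ 16.6 °C

Let T be the final temperature. ΣQ_i = 0:
ice -18.2→0 °C: 0.0707·2090·18.2 = 2689.3; melt ice: 0.0707·334000 = 23614; meltwater 0→T: 0.0707·4180·T = 295.53 T; water cools: 0.872·4180·(T − 25.2) = 3645(T − 25.2)
3940.5 T = 91853 − 26303 = 65550
T ≈ 16.63 °C (positive, so assuming full melt was valid).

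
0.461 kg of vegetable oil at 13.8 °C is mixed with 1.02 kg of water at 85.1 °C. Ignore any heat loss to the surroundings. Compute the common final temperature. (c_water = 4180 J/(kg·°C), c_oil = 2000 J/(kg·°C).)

T_f ≈ 72.4 °C

Set heat shed by the hot body equal to heat absorbed by the cold body:
1.02*4180*(85.1 − T) = 0.461*2000*(T − 13.8)
4263.6(85.1 − T) = 922(T − 13.8)
5185.6 T = 375556  ⇒  T ≈ 72.42 °C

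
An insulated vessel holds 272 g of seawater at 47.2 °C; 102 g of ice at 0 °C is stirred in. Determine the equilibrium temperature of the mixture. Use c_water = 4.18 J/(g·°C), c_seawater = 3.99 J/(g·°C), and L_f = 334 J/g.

Net heat exchanged in the isolated system is zero:
latent heat to melt: 102×334 = 34068
  meltwater 0→T: 102×4.18×T = 426.36 T
  seawater: 1085.3(T − 47.2)
1511.6 T = 51225 − 34068 = 17157
T ≈ 11.35 °C. Since T > 0 °C, the all-ice-melts assumption holds.

T_f ≈ 11.4 °C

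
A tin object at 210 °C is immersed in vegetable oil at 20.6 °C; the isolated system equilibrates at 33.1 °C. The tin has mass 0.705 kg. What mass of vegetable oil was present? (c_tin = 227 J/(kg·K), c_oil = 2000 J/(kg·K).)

m ≈ 1.13 kg

Taking heat into each body as positive, Σ m c ΔT = 0:
0.705·227·(33.1 − 210) + m·2000·(33.1 − 20.6) = 0
25000 m = 28310
m = 28310/25000 ≈ 1.132 kg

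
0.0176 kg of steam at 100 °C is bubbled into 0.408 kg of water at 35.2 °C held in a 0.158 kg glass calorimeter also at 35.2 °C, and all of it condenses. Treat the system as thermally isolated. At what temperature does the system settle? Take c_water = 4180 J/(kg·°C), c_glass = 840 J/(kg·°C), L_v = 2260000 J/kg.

T_f ≈ 58.5 °C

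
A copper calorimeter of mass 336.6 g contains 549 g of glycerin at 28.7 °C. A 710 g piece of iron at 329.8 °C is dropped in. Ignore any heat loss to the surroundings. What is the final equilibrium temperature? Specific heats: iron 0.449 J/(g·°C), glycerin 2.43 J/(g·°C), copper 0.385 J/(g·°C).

T_f ≈ 82.6 °C

Energy conservation, ΣQ = 0:
710·0.449·(T − 329.8) + 549·2.43·(T − 28.7) + 336.6·0.385·(T − 28.7) = 0
318.79(T − 329.8) + 1334.1(T − 28.7) + 129.59(T − 28.7) = 0
(318.79 + 1334.1 + 129.59) T = 318.79·329.8 + 1334.1·28.7 + 129.59·28.7
T = 147144 / 1782.5 = 82.6 °C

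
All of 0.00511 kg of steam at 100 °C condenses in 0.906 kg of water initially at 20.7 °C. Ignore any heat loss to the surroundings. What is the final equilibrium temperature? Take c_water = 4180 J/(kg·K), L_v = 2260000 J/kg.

T_f ≈ 24.2 °C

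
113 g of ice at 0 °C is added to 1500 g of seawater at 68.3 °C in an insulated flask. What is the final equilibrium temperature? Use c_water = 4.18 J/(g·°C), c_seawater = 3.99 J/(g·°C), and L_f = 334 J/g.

T_f ≈ 57.5 °C

Sum of m c ΔT and latent-heat terms is zero:
fusion: m_ice L_f = 113×334 = 37742
  meltwater 0→T: 113×4.18×T = 472.34 T
  seawater: 5985(T − 68.3)
6457.3 T = 408776 − 37742 = 371034
T ≈ 57.46 °C — above 0 °C, consistent with complete melting.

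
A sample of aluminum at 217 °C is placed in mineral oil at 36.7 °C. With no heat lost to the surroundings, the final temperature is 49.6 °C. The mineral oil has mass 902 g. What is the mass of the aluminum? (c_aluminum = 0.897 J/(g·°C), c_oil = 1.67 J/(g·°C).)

|Q_aluminum| = |Q_oil|:
m×0.897×(217 − 49.6) = 902×1.67×(49.6 − 36.7)
150.16 m = 19432  ⇒  m ≈ 129.4 g

m ≈ 129 g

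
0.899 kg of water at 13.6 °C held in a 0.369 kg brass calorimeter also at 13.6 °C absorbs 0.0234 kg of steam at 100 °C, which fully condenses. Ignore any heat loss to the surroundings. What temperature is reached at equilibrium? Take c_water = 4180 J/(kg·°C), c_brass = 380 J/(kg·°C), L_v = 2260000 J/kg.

Net heat exchanged in the isolated system is zero:
steam→water at 100 °C releases m L_v = 0.0234×2260000 = 52884; condensed water 100 °C→T: 97.81(T − 100); original water: 3757.8(T − 13.6); cup: 140.22(T − 13.6)
3995.9 T = 52884 + 9781.2 + 53013 = 115679
T ≈ 28.95 °C (< 100 °C, so full condensation is consistent).

T_f ≈ 28.9 °C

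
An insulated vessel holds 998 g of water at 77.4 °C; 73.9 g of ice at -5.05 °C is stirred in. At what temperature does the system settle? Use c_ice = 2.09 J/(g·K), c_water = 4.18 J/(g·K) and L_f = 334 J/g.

T_f ≈ 66.4 °C

Energy conservation, ΣQ = 0:
warm ice to 0 °C: 73.9×2.09×(0 − (-5.05)) = 779.98
  melt ice: 73.9×334 = 24683
  warm the meltwater: 308.9 T
  water: 4171.6(T − 77.4)
4480.5 T = 322885 − 25463 = 297422
T ≈ 66.38 °C (positive, so assuming full melt was valid).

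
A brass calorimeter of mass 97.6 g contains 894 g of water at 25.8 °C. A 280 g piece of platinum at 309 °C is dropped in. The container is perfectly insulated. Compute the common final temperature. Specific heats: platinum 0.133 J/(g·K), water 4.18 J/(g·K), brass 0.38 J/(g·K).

Net heat exchanged in the isolated system is zero:
280*0.133*(T − 309) + 894*4.18*(T − 25.8) + 97.6*0.38*(T − 25.8) = 0
37.24(T − 309) + 3736.9(T − 25.8) + 37.09(T − 25.8) = 0
3811.2 T = 108877
T ≈ 28.57 °C

T_f ≈ 28.6 °C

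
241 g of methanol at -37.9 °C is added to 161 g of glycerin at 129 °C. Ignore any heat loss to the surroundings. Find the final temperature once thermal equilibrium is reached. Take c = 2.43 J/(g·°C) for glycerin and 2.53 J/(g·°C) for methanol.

Energy conservation, ΣQ = 0:
161×2.43×(T − 129) + 241×2.53×(T − (-37.9)) = 0
391.23(T − 129) + 609.73(T − (-37.9)) = 0
(391.23 + 609.73) T = 391.23×129 + 609.73×(-37.9)
T ≈ 27.33 °C

T_f ≈ 27.3 °C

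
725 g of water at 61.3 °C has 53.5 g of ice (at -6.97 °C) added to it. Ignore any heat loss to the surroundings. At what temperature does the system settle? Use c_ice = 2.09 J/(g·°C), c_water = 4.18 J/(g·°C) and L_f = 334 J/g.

T_f ≈ 51.4 °C

Conservation of energy gives ΣQ = 0:
warm ice to 0 °C: 53.5×2.09×(0 − (-6.97)) = 779.35; fusion: m_ice L_f = 53.5×334 = 17869; meltwater 0→T: 53.5×4.18×T = 223.63 T; water cools: 725×4.18×(T − 61.3) = 3030.5(T − 61.3)
3254.1 T = 185770 − 18648 = 167121
T ≈ 51.36 °C. Since T > 0 °C, the all-ice-melts assumption holds.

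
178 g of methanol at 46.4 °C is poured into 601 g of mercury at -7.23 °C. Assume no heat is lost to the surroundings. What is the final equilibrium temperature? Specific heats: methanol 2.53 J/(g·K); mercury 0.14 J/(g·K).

T_f ≈ 38.0 °C

Heat gained plus heat lost sum to zero:
178·2.53·(T − 46.4) + 601·0.14·(T − (-7.23)) = 0
(450.34 + 84.14) T = 450.34·46.4 + 84.14·(-7.23)
T = 20287 / 534.48 = 38 °C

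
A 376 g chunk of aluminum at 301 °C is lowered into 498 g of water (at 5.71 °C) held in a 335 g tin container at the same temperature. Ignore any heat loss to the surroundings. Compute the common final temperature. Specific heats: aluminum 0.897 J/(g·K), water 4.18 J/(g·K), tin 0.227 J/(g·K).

Heat gained plus heat lost sum to zero:
376*0.897*(T − 301) + 498*4.18*(T − 5.71) + 335*0.227*(T − 5.71) = 0
337.27(T − 301) + 2081.6(T − 5.71) + 76.05(T − 5.71) = 0
(337.27 + 2081.6 + 76.05) T = 337.27*301 + 2081.6*5.71 + 76.05*5.71
T ≈ 45.63 °C

T_f ≈ 45.6 °C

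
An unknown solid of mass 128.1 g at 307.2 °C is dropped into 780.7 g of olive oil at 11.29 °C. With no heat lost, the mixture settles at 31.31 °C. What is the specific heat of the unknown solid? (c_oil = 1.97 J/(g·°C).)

c ≈ 0.871 J/(g·°C)

Heat lost by the unknown solid = heat gained by the oil:
128.1×c×(307.2 − 31.31) = 780.7×1.97×(31.31 − 11.29)
35342 c = 30790  ⇒  c ≈ 0.8712 J/(g·°C)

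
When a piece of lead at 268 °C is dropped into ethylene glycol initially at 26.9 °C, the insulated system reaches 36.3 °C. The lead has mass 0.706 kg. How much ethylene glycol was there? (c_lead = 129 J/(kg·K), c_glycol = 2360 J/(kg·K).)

m ≈ 0.951 kg

|Q_lead| = |Q_glycol|:
0.706·129·(268 − 36.3) = m·2360·(36.3 − 26.9)
22184 m = 21102  ⇒  m ≈ 0.9512 kg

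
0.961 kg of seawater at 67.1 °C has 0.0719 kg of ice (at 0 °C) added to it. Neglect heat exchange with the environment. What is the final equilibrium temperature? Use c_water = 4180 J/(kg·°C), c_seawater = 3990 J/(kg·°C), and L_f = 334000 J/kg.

T_f ≈ 56.4 °C

Energy conservation, ΣQ = 0:
fusion: m_ice L_f = 0.0719×334000 = 24015; meltwater 0→T: 0.0719×4180×T = 300.54 T; seawater: 3834.4(T − 67.1)
4134.9 T = 257288 − 24015 = 233273
T ≈ 56.42 °C. Since T > 0 °C, the all-ice-melts assumption holds.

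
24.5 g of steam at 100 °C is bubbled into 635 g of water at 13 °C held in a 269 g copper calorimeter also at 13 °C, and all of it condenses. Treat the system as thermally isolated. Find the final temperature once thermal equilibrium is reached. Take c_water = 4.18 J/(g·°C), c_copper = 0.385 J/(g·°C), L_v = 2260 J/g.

Taking heat into each body as positive, Σ m c ΔT = 0:
steam→water at 100 °C releases m L_v = 24.5·2260 = 55370; condensate cools 100→T: 24.5·4.18·(T − 100) = 102.41(T − 100); original water: 2654.3(T − 13); cup: 103.56(T − 13)
2860.3 T = 55370 + 10241 + 35852 = 101463
T ≈ 35.47 °C — below 100 °C, confirming all the steam condensed.

T_f ≈ 35.5 °C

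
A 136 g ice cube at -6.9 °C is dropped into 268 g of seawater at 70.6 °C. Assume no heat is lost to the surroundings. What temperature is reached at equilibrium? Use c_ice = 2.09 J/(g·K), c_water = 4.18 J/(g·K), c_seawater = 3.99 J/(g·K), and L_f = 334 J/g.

Let T be the final temperature. ΣQ_i = 0:
warm ice to 0 °C: 136·2.09·(0 − (-6.9)) = 1961.3; melt ice: 136·334 = 45424; meltwater 0→T: 136·4.18·T = 568.48 T; seawater: 1069.3(T − 70.6)
1637.8 T = 75494 − 47385 = 28109
T ≈ 17.16 °C — above 0 °C, consistent with complete melting.

T_f ≈ 17.2 °C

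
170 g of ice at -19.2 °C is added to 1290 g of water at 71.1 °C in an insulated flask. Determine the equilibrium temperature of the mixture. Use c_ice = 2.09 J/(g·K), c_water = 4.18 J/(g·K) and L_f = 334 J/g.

Let T be the final temperature. ΣQ_i = 0:
warm ice to 0 °C: 170·2.09·(0 − (-19.2)) = 6821.8
  latent heat to melt: 170·334 = 56780
  meltwater 0→T: 170·4.18·T = 710.6 T
  water: 5392.2(T − 71.1)
6102.8 T = 383385 − 63602 = 319784
T ≈ 52.40 °C — above 0 °C, consistent with complete melting.

T_f ≈ 52.4 °C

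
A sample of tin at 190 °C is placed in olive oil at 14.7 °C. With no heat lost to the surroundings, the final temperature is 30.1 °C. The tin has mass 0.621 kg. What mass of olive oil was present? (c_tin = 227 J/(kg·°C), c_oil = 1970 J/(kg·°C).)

m ≈ 0.743 kg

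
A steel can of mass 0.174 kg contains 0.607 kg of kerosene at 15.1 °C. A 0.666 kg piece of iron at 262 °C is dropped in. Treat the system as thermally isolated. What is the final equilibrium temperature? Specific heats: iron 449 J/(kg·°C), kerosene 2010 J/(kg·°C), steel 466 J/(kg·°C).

T_f ≈ 61.2 °C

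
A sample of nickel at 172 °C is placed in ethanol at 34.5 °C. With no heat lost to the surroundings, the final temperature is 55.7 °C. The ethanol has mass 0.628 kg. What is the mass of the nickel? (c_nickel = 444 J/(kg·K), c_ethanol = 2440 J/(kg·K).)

m ≈ 0.629 kg

Energy conservation, ΣQ = 0:
m×444×(55.7 − 172) + 0.628×2440×(55.7 − 34.5) = 0
-51637 m = -32485
m = -32485/-51637 ≈ 0.6291 kg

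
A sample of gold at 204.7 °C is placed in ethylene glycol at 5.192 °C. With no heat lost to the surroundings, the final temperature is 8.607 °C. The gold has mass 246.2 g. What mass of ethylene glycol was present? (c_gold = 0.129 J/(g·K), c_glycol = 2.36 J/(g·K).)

m ≈ 773 g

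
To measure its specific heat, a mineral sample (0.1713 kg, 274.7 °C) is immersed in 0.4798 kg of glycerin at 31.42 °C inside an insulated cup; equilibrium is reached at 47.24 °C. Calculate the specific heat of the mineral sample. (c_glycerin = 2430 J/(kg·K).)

c ≈ 473 J/(kg·K)

m_s c (T_s − T_f) = m_glycerin c_glycerin (T_f − T_0):
0.1713·c·(274.7 − 47.24) = 0.4798·2430·(47.24 − 31.42)
38.96 c = 18445  ⇒  c ≈ 473.4 J/(kg·K)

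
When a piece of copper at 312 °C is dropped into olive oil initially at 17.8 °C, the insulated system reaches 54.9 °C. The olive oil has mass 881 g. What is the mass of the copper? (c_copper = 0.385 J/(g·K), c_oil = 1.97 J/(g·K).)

Let T be the final temperature. ΣQ_i = 0:
m×0.385×(54.9 − 312) + 881×1.97×(54.9 − 17.8) = 0
-98.98 m = -64390
m = -64390/-98.98 ≈ 650.5 g

m ≈ 651 g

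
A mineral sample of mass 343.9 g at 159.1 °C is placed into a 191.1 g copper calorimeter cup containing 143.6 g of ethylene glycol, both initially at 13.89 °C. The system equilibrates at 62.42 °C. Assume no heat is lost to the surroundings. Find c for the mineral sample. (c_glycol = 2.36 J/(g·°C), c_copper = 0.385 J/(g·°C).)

c ≈ 0.602 J/(g·°C)

Conservation of energy gives ΣQ = 0:
343.9×c×(62.42 − 159.1) + 143.6×2.36×(62.42 − 13.89) + 191.1×0.385×(62.42 − 13.89) = 0
-33248 c = -20017
c = -20017/-33248 ≈ 0.6021 J/(g·°C)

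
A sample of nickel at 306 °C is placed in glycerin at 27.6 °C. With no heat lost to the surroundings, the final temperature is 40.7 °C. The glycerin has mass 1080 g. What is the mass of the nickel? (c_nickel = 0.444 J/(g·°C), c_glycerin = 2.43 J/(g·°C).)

Net heat exchanged in the isolated system is zero:
m×0.444×(40.7 − 306) + 1080×2.43×(40.7 − 27.6) = 0
-117.79 m = -34380
m = -34380/-117.79 ≈ 291.9 g

m ≈ 292 g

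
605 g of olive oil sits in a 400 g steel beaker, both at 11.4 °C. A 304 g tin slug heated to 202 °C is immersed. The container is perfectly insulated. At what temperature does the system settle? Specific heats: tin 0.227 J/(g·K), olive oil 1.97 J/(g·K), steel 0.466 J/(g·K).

T_f ≈ 20.5 °C

T_f is the heat-capacity-weighted average of the initial temperatures:
T_f = (69.01*202 + 1191.8*11.4 + 186.4*11.4) / (69.01 + 1191.8 + 186.4)
    = 29652 / 1447.3 ≈ 20.49 °C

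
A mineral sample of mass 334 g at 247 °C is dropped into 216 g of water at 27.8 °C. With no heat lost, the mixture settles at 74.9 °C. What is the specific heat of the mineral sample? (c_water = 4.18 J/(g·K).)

Heat lost by the mineral sample = heat gained by the water:
334×c×(247 − 74.9) = 216×4.18×(74.9 − 27.8)
57481 c = 42526  ⇒  c ≈ 0.7398 J/(g·K)

c ≈ 0.74 J/(g·K)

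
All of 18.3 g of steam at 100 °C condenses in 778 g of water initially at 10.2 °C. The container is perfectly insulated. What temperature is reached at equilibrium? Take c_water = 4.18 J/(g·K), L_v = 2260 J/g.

Heat gained plus heat lost sum to zero:
steam→water at 100 °C releases m L_v = 18.3·2260 = 41358; condensate cools 100→T: 18.3·4.18·(T − 100) = 76.49(T − 100); original water: 3252(T − 10.2)
3328.5 T = 41358 + 7649.4 + 33171 = 82178
T ≈ 24.69 °C, under the boiling point, so the assumption holds.

T_f ≈ 24.7 °C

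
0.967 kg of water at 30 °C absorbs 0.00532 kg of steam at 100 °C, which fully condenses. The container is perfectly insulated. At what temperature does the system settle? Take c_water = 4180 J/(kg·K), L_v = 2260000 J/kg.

T_f ≈ 33.3 °C

Sum of m c ΔT and latent-heat terms is zero:
steam→water at 100 °C releases m L_v = 0.00532×2260000 = 12023
  condensate cools 100→T: 0.00532×4180×(T − 100) = 22.24(T − 100)
  water warms: 0.967×4180×(T − 30) = 4042.1(T − 30)
4064.3 T = 12023 + 2223.8 + 121262 = 135509
T ≈ 33.34 °C, under the boiling point, so the assumption holds.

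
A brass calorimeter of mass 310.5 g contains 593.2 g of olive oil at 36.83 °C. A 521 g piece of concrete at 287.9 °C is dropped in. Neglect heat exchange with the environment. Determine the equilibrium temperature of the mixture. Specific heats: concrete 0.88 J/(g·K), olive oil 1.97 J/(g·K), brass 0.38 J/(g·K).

Energy conservation, ΣQ = 0:
521*0.88*(T − 287.9) + 593.2*1.97*(T − 36.83) + 310.5*0.38*(T − 36.83) = 0
458.48(T − 287.9) + 1168.6(T − 36.83) + 117.99(T − 36.83) = 0
1745.1 T = 179382
T = 179382 / 1745.1 = 103 °C

T_f ≈ 102.8 °C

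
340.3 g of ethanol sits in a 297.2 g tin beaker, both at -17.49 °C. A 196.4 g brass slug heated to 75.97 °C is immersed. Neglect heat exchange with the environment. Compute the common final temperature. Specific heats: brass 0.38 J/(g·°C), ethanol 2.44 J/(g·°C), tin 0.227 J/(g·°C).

Setting the total heat transfer to zero:
196.4·0.38·(T − 75.97) + 340.3·2.44·(T − (-17.49)) + 297.2·0.227·(T − (-17.49)) = 0
74.63(T − 75.97) + 830.33(T − (-17.49)) + 67.46(T − (-17.49)) = 0
972.43 T = -10033
T ≈ -10.32 °C

T_f ≈ -10.3 °C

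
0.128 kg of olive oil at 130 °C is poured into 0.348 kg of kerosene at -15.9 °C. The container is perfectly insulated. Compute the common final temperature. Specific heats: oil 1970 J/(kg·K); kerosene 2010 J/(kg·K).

T_f ≈ 22.8 °C

T_f is the heat-capacity-weighted average of the initial temperatures:
T_f = (252.16·130 + 699.48·(-15.9)) / (252.16 + 699.48)
    = 21659 / 951.64 ≈ 22.76 °C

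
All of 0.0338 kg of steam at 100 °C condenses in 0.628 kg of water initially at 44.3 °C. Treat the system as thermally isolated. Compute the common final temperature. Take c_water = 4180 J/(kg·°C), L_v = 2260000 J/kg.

T_f ≈ 74.8 °C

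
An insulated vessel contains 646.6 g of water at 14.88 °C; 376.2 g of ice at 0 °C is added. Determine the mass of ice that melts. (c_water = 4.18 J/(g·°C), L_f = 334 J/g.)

Cooling the water to 0 °C releases 646.6·4.18·14.88 = 40217 J.
Melting all 376.2 g of ice would need 376.2·334 = 125651 J.
That's not enough to melt it all — equilibrium is at 0 °C with ice remaining.
Mass melted = 40217/334 ≈ 120.4 g.

m_melted ≈ 120 g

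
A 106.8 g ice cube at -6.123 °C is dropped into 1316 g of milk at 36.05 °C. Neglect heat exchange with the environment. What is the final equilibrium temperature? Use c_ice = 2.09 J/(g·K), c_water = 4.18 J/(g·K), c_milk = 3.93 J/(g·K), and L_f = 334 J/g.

T_f ≈ 26.6 °C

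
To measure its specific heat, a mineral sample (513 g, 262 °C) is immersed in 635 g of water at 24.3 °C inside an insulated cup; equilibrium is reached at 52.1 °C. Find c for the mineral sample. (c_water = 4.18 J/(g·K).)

c ≈ 0.685 J/(g·K)

m_s c (T_s − T_f) = m_water c_water (T_f − T_0):
513·c·(262 − 52.1) = 635·4.18·(52.1 − 24.3)
107679 c = 73790  ⇒  c ≈ 0.6853 J/(g·K)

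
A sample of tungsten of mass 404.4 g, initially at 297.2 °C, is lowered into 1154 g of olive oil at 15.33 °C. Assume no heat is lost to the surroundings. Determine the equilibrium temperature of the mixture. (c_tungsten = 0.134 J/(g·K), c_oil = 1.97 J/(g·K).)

Heat lost by the tungsten equals heat gained by the oil:
404.4*0.134*(297.2 − T) = 1154*1.97*(T − 15.33)
54.19(297.2 − T) = 2273.4(T − 15.33)
2327.6 T = 50956  ⇒  T ≈ 21.89 °C

T_f ≈ 21.9 °C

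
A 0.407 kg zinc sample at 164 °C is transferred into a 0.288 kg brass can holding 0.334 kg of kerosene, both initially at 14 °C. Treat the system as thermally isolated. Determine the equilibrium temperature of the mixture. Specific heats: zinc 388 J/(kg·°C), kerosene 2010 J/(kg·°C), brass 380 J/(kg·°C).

T_f = Σ m_i c_i T_i / Σ m_i c_i:
T_f = (157.92·164 + 671.34·14 + 109.44·14) / (157.92 + 671.34 + 109.44)
    = 36829 / 938.7 ≈ 39.23 °C

T_f ≈ 39.2 °C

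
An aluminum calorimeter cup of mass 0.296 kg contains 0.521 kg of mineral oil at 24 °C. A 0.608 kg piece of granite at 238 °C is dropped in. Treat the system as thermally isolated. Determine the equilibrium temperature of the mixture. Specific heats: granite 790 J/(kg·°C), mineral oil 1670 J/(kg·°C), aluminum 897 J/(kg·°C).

Let T be the final temperature. ΣQ_i = 0:
0.608*790*(T − 238) + 0.521*1670*(T − 24) + 0.296*897*(T − 24) = 0
(480.32 + 870.07 + 265.51) T = 480.32*238 + 870.07*24 + 265.51*24
T ≈ 87.61 °C

T_f ≈ 87.6 °C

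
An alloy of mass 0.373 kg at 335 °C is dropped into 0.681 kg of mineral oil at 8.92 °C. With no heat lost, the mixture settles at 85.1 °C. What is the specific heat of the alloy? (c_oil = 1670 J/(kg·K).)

m_s c (T_s − T_f) = m_oil c_oil (T_f − T_0):
0.373·c·(335 − 85.1) = 0.681·1670·(85.1 − 8.92)
93.21 c = 86637  ⇒  c ≈ 929.5 J/(kg·K)

c ≈ 929 J/(kg·K)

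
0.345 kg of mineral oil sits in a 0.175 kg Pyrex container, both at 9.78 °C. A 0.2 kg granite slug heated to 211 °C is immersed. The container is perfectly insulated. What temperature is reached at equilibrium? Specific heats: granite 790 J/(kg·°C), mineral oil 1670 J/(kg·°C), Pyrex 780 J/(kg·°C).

T_f ≈ 46.3 °C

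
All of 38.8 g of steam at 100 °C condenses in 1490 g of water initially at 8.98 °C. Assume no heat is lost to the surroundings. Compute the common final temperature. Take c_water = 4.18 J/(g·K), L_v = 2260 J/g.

T_f ≈ 25.0 °C

Conservation of energy gives ΣQ = 0:
condense steam: −38.8×2260 = −87688; condensed water 100 °C→T: 162.18(T − 100); water warms: 1490×4.18×(T − 8.98) = 6228.2(T − 8.98)
6390.4 T = 87688 + 16218 + 55929 = 159836
T ≈ 25.01 °C, under the boiling point, so the assumption holds.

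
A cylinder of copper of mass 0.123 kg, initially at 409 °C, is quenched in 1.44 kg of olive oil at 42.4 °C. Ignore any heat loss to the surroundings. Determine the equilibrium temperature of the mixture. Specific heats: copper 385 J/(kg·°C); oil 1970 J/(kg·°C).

T_f ≈ 48.4 °C

With ΣQ=0 the equilibrium temperature is the m·c-weighted mean:
T_f = (47.35*409 + 2836.8*42.4) / (47.35 + 2836.8)
    = 139649 / 2884.2 ≈ 48.42 °C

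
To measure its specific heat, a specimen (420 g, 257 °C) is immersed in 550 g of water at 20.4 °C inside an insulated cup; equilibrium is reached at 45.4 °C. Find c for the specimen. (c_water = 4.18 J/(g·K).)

c ≈ 0.647 J/(g·K)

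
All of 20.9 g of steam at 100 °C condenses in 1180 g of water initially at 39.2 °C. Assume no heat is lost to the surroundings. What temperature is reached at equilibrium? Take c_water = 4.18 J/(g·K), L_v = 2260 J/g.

Heat gained plus heat lost sum to zero:
latent heat released on condensation: 20.9×2260 = 47234; condensate cools 100→T: 20.9×4.18×(T − 100) = 87.36(T − 100); original water: 4932.4(T − 39.2)
5019.8 T = 47234 + 8736.2 + 193350 = 249320
T ≈ 49.67 °C — below 100 °C, confirming all the steam condensed.

T_f ≈ 49.7 °C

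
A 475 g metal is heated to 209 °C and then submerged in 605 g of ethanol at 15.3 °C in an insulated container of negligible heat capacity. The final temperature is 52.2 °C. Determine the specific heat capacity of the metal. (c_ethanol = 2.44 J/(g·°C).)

c ≈ 0.731 J/(g·°C)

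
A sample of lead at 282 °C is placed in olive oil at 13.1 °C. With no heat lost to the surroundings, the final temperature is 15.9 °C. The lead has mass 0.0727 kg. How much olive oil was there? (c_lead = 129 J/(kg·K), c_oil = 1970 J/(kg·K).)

Conservation of energy gives ΣQ = 0:
0.0727×129×(15.9 − 282) + m×1970×(15.9 − 13.1) = 0
5516 m = 2495.6
m = 2495.6/5516 ≈ 0.4524 kg

m ≈ 0.452 kg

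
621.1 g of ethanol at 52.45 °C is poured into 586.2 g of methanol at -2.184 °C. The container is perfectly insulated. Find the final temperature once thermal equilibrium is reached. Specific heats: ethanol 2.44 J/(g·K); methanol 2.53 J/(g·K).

Let T be the final temperature. ΣQ_i = 0:
621.1*2.44*(T − 52.45) + 586.2*2.53*(T − (-2.184)) = 0
1515.5(T − 52.45) + 1483.1(T − (-2.184)) = 0
(1515.5 + 1483.1) T = 1515.5*52.45 + 1483.1*(-2.184)
T = 76248/2998.6 ≈ 25.43 °C

T_f ≈ 25.4 °C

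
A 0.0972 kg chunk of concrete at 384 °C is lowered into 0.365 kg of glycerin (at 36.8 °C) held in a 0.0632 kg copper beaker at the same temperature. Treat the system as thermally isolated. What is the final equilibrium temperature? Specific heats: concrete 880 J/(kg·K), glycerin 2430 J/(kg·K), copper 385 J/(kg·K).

T_f ≈ 66.6 °C

T_f = Σ m_i c_i T_i / Σ m_i c_i:
T_f = (85.54·384 + 886.95·36.8 + 24.33·36.8) / (85.54 + 886.95 + 24.33)
    = 66381 / 996.82 ≈ 66.59 °C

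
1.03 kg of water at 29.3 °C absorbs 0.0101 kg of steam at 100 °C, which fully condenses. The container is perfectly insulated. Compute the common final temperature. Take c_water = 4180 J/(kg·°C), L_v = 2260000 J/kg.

T_f ≈ 35.2 °C

Sum of m c ΔT and latent-heat terms is zero:
steam→water at 100 °C releases m L_v = 0.0101×2260000 = 22826; condensed water 100 °C→T: 42.22(T − 100); water warms: 1.03×4180×(T − 29.3) = 4305.4(T − 29.3)
4347.6 T = 22826 + 4221.8 + 126148 = 153196
T ≈ 35.24 °C, under the boiling point, so the assumption holds.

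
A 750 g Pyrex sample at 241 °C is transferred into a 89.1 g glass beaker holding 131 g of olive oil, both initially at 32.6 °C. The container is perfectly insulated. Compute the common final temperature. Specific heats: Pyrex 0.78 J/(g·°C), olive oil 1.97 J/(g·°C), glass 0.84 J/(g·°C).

T_f is the heat-capacity-weighted average of the initial temperatures:
T_f = (585·241 + 258.07·32.6 + 74.84·32.6) / (585 + 258.07 + 74.84)
    = 151838 / 917.91 ≈ 165.42 °C

T_f ≈ 165.4 °C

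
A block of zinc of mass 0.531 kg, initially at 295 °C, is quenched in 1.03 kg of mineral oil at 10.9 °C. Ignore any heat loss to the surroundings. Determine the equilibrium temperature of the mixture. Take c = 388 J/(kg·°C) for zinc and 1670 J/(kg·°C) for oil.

T_f ≈ 41.3 °C

Set heat shed by the hot body equal to heat absorbed by the cold body:
0.531·388·(295 − T) = 1.03·1670·(T − 10.9)
206.03(295 − T) = 1720.1(T − 10.9)
1926.1 T = 79527  ⇒  T ≈ 41.29 °C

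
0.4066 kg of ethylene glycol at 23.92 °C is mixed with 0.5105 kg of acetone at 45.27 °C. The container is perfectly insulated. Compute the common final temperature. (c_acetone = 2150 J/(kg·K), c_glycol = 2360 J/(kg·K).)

T_f ≈ 35.3 °C

Let T be the final temperature. ΣQ_i = 0:
0.5105·2150·(T − 45.27) + 0.4066·2360·(T − 23.92) = 0
1097.6(T − 45.27) + 959.58(T − 23.92) = 0
(1097.6 + 959.58) T = 1097.6·45.27 + 959.58·23.92
T = 72640/2057.2 ≈ 35.31 °C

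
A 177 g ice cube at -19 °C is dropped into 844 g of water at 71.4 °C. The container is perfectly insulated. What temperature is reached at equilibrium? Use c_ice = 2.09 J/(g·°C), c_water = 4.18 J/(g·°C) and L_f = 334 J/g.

T_f ≈ 43.5 °C

Setting the total heat transfer to zero:
warm ice to 0 °C: 177×2.09×(0 − (-19)) = 7028.7
  fusion: m_ice L_f = 177×334 = 59118
  meltwater 0→T: 177×4.18×T = 739.86 T
  water: 3527.9(T − 71.4)
4267.8 T = 251893 − 66147 = 185747
T ≈ 43.52 °C (positive, so assuming full melt was valid).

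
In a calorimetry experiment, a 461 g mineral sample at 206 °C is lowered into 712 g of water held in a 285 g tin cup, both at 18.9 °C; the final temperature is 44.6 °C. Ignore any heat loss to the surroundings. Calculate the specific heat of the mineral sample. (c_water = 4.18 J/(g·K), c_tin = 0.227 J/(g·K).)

Net heat exchanged in the isolated system is zero:
461·c·(44.6 − 206) + 712·4.18·(44.6 − 18.9) + 285·0.227·(44.6 − 18.9) = 0
-74405 c = -78150
c = -78150/-74405 ≈ 1.05 J/(g·K)

c ≈ 1.05 J/(g·K)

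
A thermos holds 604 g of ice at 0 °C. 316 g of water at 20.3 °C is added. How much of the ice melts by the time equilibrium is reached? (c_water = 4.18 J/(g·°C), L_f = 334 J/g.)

m_melted ≈ 80.3 g

Heat available from the water dropping to 0 °C: 316×4.18×20.3 = 26814 J.
Fully melting the ice requires m_ice L_f = 604×334 = 201736 J.
That's not enough to melt it all — equilibrium is at 0 °C with ice remaining.
Mass melted = 26814/334 ≈ 80.28 g.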